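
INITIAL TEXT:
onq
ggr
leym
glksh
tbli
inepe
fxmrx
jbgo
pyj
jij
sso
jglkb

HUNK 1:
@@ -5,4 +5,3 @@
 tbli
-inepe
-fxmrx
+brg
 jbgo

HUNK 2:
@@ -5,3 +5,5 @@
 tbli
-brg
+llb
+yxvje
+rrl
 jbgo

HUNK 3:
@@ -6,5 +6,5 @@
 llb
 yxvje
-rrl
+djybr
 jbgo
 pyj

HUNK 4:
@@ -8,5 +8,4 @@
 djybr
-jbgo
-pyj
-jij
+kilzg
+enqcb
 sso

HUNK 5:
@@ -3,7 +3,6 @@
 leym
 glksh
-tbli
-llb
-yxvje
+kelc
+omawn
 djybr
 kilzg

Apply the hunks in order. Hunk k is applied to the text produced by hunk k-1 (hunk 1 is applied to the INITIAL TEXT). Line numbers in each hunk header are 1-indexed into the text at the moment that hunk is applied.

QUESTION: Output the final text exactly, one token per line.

Hunk 1: at line 5 remove [inepe,fxmrx] add [brg] -> 11 lines: onq ggr leym glksh tbli brg jbgo pyj jij sso jglkb
Hunk 2: at line 5 remove [brg] add [llb,yxvje,rrl] -> 13 lines: onq ggr leym glksh tbli llb yxvje rrl jbgo pyj jij sso jglkb
Hunk 3: at line 6 remove [rrl] add [djybr] -> 13 lines: onq ggr leym glksh tbli llb yxvje djybr jbgo pyj jij sso jglkb
Hunk 4: at line 8 remove [jbgo,pyj,jij] add [kilzg,enqcb] -> 12 lines: onq ggr leym glksh tbli llb yxvje djybr kilzg enqcb sso jglkb
Hunk 5: at line 3 remove [tbli,llb,yxvje] add [kelc,omawn] -> 11 lines: onq ggr leym glksh kelc omawn djybr kilzg enqcb sso jglkb

Answer: onq
ggr
leym
glksh
kelc
omawn
djybr
kilzg
enqcb
sso
jglkb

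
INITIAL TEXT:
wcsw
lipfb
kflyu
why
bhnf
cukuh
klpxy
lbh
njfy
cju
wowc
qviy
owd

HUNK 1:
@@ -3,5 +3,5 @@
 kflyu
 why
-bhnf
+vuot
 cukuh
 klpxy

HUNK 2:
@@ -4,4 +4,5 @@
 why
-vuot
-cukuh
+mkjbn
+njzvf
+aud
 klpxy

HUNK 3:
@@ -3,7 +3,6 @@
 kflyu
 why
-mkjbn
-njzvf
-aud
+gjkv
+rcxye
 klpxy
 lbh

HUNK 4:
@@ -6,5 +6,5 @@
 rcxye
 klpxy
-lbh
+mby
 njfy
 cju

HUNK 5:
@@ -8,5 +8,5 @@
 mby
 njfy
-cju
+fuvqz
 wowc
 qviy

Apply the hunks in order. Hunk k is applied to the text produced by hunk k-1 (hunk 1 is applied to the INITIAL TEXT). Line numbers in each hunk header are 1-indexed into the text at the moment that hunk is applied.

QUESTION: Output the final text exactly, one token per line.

Hunk 1: at line 3 remove [bhnf] add [vuot] -> 13 lines: wcsw lipfb kflyu why vuot cukuh klpxy lbh njfy cju wowc qviy owd
Hunk 2: at line 4 remove [vuot,cukuh] add [mkjbn,njzvf,aud] -> 14 lines: wcsw lipfb kflyu why mkjbn njzvf aud klpxy lbh njfy cju wowc qviy owd
Hunk 3: at line 3 remove [mkjbn,njzvf,aud] add [gjkv,rcxye] -> 13 lines: wcsw lipfb kflyu why gjkv rcxye klpxy lbh njfy cju wowc qviy owd
Hunk 4: at line 6 remove [lbh] add [mby] -> 13 lines: wcsw lipfb kflyu why gjkv rcxye klpxy mby njfy cju wowc qviy owd
Hunk 5: at line 8 remove [cju] add [fuvqz] -> 13 lines: wcsw lipfb kflyu why gjkv rcxye klpxy mby njfy fuvqz wowc qviy owd

Answer: wcsw
lipfb
kflyu
why
gjkv
rcxye
klpxy
mby
njfy
fuvqz
wowc
qviy
owd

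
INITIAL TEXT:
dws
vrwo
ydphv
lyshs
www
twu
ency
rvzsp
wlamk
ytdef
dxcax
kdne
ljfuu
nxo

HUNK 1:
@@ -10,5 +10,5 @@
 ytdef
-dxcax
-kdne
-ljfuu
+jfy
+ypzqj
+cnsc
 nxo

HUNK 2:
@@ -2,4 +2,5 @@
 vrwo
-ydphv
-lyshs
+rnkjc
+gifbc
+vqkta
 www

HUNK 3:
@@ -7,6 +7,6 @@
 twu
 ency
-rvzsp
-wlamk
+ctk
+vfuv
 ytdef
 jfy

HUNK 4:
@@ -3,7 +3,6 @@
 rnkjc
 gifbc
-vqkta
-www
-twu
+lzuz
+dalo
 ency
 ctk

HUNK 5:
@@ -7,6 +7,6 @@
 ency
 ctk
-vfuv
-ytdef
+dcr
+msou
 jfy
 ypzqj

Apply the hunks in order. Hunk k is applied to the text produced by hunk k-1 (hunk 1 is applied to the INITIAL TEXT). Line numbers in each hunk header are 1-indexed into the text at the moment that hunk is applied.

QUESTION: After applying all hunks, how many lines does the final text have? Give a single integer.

Answer: 14

Derivation:
Hunk 1: at line 10 remove [dxcax,kdne,ljfuu] add [jfy,ypzqj,cnsc] -> 14 lines: dws vrwo ydphv lyshs www twu ency rvzsp wlamk ytdef jfy ypzqj cnsc nxo
Hunk 2: at line 2 remove [ydphv,lyshs] add [rnkjc,gifbc,vqkta] -> 15 lines: dws vrwo rnkjc gifbc vqkta www twu ency rvzsp wlamk ytdef jfy ypzqj cnsc nxo
Hunk 3: at line 7 remove [rvzsp,wlamk] add [ctk,vfuv] -> 15 lines: dws vrwo rnkjc gifbc vqkta www twu ency ctk vfuv ytdef jfy ypzqj cnsc nxo
Hunk 4: at line 3 remove [vqkta,www,twu] add [lzuz,dalo] -> 14 lines: dws vrwo rnkjc gifbc lzuz dalo ency ctk vfuv ytdef jfy ypzqj cnsc nxo
Hunk 5: at line 7 remove [vfuv,ytdef] add [dcr,msou] -> 14 lines: dws vrwo rnkjc gifbc lzuz dalo ency ctk dcr msou jfy ypzqj cnsc nxo
Final line count: 14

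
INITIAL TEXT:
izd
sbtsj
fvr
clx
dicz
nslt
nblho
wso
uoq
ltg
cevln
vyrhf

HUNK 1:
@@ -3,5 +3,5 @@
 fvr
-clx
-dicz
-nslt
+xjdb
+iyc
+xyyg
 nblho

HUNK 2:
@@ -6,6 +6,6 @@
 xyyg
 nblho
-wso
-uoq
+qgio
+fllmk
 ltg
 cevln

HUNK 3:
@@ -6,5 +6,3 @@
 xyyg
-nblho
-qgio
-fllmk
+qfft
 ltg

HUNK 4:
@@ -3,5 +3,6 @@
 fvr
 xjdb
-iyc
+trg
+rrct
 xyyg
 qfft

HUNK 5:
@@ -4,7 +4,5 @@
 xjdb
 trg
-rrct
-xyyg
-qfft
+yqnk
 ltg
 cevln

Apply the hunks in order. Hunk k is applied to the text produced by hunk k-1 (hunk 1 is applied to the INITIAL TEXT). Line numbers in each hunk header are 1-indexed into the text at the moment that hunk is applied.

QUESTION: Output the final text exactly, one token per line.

Answer: izd
sbtsj
fvr
xjdb
trg
yqnk
ltg
cevln
vyrhf

Derivation:
Hunk 1: at line 3 remove [clx,dicz,nslt] add [xjdb,iyc,xyyg] -> 12 lines: izd sbtsj fvr xjdb iyc xyyg nblho wso uoq ltg cevln vyrhf
Hunk 2: at line 6 remove [wso,uoq] add [qgio,fllmk] -> 12 lines: izd sbtsj fvr xjdb iyc xyyg nblho qgio fllmk ltg cevln vyrhf
Hunk 3: at line 6 remove [nblho,qgio,fllmk] add [qfft] -> 10 lines: izd sbtsj fvr xjdb iyc xyyg qfft ltg cevln vyrhf
Hunk 4: at line 3 remove [iyc] add [trg,rrct] -> 11 lines: izd sbtsj fvr xjdb trg rrct xyyg qfft ltg cevln vyrhf
Hunk 5: at line 4 remove [rrct,xyyg,qfft] add [yqnk] -> 9 lines: izd sbtsj fvr xjdb trg yqnk ltg cevln vyrhf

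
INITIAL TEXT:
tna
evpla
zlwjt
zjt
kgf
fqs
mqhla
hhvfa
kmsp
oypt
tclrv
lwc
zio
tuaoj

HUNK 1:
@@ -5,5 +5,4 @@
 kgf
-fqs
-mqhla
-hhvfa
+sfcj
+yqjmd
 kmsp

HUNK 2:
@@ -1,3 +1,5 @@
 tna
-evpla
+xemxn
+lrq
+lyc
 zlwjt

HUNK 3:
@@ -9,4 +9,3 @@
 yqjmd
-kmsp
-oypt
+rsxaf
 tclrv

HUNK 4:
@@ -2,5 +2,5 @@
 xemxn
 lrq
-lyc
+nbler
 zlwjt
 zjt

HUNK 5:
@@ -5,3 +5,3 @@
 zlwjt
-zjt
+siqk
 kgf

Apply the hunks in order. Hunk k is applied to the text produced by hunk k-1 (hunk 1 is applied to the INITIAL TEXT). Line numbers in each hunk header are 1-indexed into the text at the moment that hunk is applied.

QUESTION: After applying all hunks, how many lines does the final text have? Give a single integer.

Hunk 1: at line 5 remove [fqs,mqhla,hhvfa] add [sfcj,yqjmd] -> 13 lines: tna evpla zlwjt zjt kgf sfcj yqjmd kmsp oypt tclrv lwc zio tuaoj
Hunk 2: at line 1 remove [evpla] add [xemxn,lrq,lyc] -> 15 lines: tna xemxn lrq lyc zlwjt zjt kgf sfcj yqjmd kmsp oypt tclrv lwc zio tuaoj
Hunk 3: at line 9 remove [kmsp,oypt] add [rsxaf] -> 14 lines: tna xemxn lrq lyc zlwjt zjt kgf sfcj yqjmd rsxaf tclrv lwc zio tuaoj
Hunk 4: at line 2 remove [lyc] add [nbler] -> 14 lines: tna xemxn lrq nbler zlwjt zjt kgf sfcj yqjmd rsxaf tclrv lwc zio tuaoj
Hunk 5: at line 5 remove [zjt] add [siqk] -> 14 lines: tna xemxn lrq nbler zlwjt siqk kgf sfcj yqjmd rsxaf tclrv lwc zio tuaoj
Final line count: 14

Answer: 14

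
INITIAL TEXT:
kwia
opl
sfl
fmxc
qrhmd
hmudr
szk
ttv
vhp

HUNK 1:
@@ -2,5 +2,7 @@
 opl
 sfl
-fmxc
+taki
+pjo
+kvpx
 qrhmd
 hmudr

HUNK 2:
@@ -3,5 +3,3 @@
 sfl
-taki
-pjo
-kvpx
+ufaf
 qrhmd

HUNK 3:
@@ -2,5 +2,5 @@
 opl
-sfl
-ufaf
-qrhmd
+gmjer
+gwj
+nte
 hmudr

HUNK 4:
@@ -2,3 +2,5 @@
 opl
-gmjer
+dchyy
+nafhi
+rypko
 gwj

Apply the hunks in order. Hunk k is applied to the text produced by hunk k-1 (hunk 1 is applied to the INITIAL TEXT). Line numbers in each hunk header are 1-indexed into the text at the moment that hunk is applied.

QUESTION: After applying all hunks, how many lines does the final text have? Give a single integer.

Answer: 11

Derivation:
Hunk 1: at line 2 remove [fmxc] add [taki,pjo,kvpx] -> 11 lines: kwia opl sfl taki pjo kvpx qrhmd hmudr szk ttv vhp
Hunk 2: at line 3 remove [taki,pjo,kvpx] add [ufaf] -> 9 lines: kwia opl sfl ufaf qrhmd hmudr szk ttv vhp
Hunk 3: at line 2 remove [sfl,ufaf,qrhmd] add [gmjer,gwj,nte] -> 9 lines: kwia opl gmjer gwj nte hmudr szk ttv vhp
Hunk 4: at line 2 remove [gmjer] add [dchyy,nafhi,rypko] -> 11 lines: kwia opl dchyy nafhi rypko gwj nte hmudr szk ttv vhp
Final line count: 11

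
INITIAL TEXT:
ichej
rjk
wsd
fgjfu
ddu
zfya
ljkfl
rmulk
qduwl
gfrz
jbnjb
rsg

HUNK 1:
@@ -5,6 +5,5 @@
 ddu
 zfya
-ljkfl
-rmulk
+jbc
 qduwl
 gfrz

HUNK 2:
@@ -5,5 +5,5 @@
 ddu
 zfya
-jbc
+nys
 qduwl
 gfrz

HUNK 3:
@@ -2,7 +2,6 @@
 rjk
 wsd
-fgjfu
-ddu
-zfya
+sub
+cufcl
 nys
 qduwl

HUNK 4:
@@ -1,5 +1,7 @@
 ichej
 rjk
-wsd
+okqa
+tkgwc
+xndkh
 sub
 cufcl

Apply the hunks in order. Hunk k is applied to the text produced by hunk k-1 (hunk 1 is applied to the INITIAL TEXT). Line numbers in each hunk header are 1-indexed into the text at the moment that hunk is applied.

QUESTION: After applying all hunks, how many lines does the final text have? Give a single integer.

Answer: 12

Derivation:
Hunk 1: at line 5 remove [ljkfl,rmulk] add [jbc] -> 11 lines: ichej rjk wsd fgjfu ddu zfya jbc qduwl gfrz jbnjb rsg
Hunk 2: at line 5 remove [jbc] add [nys] -> 11 lines: ichej rjk wsd fgjfu ddu zfya nys qduwl gfrz jbnjb rsg
Hunk 3: at line 2 remove [fgjfu,ddu,zfya] add [sub,cufcl] -> 10 lines: ichej rjk wsd sub cufcl nys qduwl gfrz jbnjb rsg
Hunk 4: at line 1 remove [wsd] add [okqa,tkgwc,xndkh] -> 12 lines: ichej rjk okqa tkgwc xndkh sub cufcl nys qduwl gfrz jbnjb rsg
Final line count: 12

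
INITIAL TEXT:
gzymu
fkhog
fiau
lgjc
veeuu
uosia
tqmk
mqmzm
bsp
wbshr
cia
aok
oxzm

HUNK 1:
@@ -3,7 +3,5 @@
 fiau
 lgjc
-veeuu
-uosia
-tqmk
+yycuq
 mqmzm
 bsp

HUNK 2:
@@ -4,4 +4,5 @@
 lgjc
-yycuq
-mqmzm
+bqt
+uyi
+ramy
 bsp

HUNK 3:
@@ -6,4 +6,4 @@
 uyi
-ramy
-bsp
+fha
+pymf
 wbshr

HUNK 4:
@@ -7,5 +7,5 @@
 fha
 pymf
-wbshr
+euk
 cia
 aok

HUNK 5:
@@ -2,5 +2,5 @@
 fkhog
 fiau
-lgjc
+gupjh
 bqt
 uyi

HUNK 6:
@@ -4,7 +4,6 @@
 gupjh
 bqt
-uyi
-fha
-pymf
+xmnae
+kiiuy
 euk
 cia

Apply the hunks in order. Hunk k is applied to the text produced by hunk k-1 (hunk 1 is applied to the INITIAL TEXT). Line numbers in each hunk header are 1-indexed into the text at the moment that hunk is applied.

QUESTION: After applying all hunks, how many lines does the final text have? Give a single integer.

Hunk 1: at line 3 remove [veeuu,uosia,tqmk] add [yycuq] -> 11 lines: gzymu fkhog fiau lgjc yycuq mqmzm bsp wbshr cia aok oxzm
Hunk 2: at line 4 remove [yycuq,mqmzm] add [bqt,uyi,ramy] -> 12 lines: gzymu fkhog fiau lgjc bqt uyi ramy bsp wbshr cia aok oxzm
Hunk 3: at line 6 remove [ramy,bsp] add [fha,pymf] -> 12 lines: gzymu fkhog fiau lgjc bqt uyi fha pymf wbshr cia aok oxzm
Hunk 4: at line 7 remove [wbshr] add [euk] -> 12 lines: gzymu fkhog fiau lgjc bqt uyi fha pymf euk cia aok oxzm
Hunk 5: at line 2 remove [lgjc] add [gupjh] -> 12 lines: gzymu fkhog fiau gupjh bqt uyi fha pymf euk cia aok oxzm
Hunk 6: at line 4 remove [uyi,fha,pymf] add [xmnae,kiiuy] -> 11 lines: gzymu fkhog fiau gupjh bqt xmnae kiiuy euk cia aok oxzm
Final line count: 11

Answer: 11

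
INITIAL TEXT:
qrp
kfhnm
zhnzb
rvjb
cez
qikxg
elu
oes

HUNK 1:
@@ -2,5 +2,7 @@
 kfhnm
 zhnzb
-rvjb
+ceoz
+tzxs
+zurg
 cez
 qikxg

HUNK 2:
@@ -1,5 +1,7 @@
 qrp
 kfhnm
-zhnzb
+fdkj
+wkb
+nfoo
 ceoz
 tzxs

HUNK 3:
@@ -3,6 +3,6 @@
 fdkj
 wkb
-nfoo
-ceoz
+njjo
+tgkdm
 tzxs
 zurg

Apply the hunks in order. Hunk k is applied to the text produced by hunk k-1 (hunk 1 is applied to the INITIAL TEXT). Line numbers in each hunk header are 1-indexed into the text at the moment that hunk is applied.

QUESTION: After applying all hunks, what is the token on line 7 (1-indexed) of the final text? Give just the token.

Answer: tzxs

Derivation:
Hunk 1: at line 2 remove [rvjb] add [ceoz,tzxs,zurg] -> 10 lines: qrp kfhnm zhnzb ceoz tzxs zurg cez qikxg elu oes
Hunk 2: at line 1 remove [zhnzb] add [fdkj,wkb,nfoo] -> 12 lines: qrp kfhnm fdkj wkb nfoo ceoz tzxs zurg cez qikxg elu oes
Hunk 3: at line 3 remove [nfoo,ceoz] add [njjo,tgkdm] -> 12 lines: qrp kfhnm fdkj wkb njjo tgkdm tzxs zurg cez qikxg elu oes
Final line 7: tzxs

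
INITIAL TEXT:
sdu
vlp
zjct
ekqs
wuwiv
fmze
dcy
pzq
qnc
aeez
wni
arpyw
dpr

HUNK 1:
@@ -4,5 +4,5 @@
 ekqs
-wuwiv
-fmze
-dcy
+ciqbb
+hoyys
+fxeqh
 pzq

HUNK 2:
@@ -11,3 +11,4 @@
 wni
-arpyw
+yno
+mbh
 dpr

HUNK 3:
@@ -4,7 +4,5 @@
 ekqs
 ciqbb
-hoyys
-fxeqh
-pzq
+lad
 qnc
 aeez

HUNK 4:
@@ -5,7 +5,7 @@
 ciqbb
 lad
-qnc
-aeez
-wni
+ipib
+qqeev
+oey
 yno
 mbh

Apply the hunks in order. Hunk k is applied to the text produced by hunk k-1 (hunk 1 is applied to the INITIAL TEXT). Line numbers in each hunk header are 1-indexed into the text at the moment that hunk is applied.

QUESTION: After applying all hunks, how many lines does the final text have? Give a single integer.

Hunk 1: at line 4 remove [wuwiv,fmze,dcy] add [ciqbb,hoyys,fxeqh] -> 13 lines: sdu vlp zjct ekqs ciqbb hoyys fxeqh pzq qnc aeez wni arpyw dpr
Hunk 2: at line 11 remove [arpyw] add [yno,mbh] -> 14 lines: sdu vlp zjct ekqs ciqbb hoyys fxeqh pzq qnc aeez wni yno mbh dpr
Hunk 3: at line 4 remove [hoyys,fxeqh,pzq] add [lad] -> 12 lines: sdu vlp zjct ekqs ciqbb lad qnc aeez wni yno mbh dpr
Hunk 4: at line 5 remove [qnc,aeez,wni] add [ipib,qqeev,oey] -> 12 lines: sdu vlp zjct ekqs ciqbb lad ipib qqeev oey yno mbh dpr
Final line count: 12

Answer: 12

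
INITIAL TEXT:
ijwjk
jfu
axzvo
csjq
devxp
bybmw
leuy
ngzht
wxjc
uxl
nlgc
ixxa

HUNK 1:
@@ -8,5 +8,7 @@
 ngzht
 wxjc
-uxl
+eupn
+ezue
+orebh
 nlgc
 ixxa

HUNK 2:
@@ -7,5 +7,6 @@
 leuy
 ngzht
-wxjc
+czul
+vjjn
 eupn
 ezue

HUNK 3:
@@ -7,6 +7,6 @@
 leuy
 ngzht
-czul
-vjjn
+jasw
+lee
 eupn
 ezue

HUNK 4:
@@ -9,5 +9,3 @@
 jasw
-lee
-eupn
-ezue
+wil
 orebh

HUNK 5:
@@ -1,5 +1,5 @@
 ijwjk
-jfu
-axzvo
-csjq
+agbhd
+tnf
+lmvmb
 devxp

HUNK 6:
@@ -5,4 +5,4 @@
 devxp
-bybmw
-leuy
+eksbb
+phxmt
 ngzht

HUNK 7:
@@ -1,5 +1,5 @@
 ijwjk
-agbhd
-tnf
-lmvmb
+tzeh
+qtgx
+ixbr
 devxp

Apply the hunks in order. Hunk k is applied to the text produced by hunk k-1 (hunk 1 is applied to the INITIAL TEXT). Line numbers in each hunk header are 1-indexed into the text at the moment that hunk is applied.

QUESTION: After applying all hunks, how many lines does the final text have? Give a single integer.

Answer: 13

Derivation:
Hunk 1: at line 8 remove [uxl] add [eupn,ezue,orebh] -> 14 lines: ijwjk jfu axzvo csjq devxp bybmw leuy ngzht wxjc eupn ezue orebh nlgc ixxa
Hunk 2: at line 7 remove [wxjc] add [czul,vjjn] -> 15 lines: ijwjk jfu axzvo csjq devxp bybmw leuy ngzht czul vjjn eupn ezue orebh nlgc ixxa
Hunk 3: at line 7 remove [czul,vjjn] add [jasw,lee] -> 15 lines: ijwjk jfu axzvo csjq devxp bybmw leuy ngzht jasw lee eupn ezue orebh nlgc ixxa
Hunk 4: at line 9 remove [lee,eupn,ezue] add [wil] -> 13 lines: ijwjk jfu axzvo csjq devxp bybmw leuy ngzht jasw wil orebh nlgc ixxa
Hunk 5: at line 1 remove [jfu,axzvo,csjq] add [agbhd,tnf,lmvmb] -> 13 lines: ijwjk agbhd tnf lmvmb devxp bybmw leuy ngzht jasw wil orebh nlgc ixxa
Hunk 6: at line 5 remove [bybmw,leuy] add [eksbb,phxmt] -> 13 lines: ijwjk agbhd tnf lmvmb devxp eksbb phxmt ngzht jasw wil orebh nlgc ixxa
Hunk 7: at line 1 remove [agbhd,tnf,lmvmb] add [tzeh,qtgx,ixbr] -> 13 lines: ijwjk tzeh qtgx ixbr devxp eksbb phxmt ngzht jasw wil orebh nlgc ixxa
Final line count: 13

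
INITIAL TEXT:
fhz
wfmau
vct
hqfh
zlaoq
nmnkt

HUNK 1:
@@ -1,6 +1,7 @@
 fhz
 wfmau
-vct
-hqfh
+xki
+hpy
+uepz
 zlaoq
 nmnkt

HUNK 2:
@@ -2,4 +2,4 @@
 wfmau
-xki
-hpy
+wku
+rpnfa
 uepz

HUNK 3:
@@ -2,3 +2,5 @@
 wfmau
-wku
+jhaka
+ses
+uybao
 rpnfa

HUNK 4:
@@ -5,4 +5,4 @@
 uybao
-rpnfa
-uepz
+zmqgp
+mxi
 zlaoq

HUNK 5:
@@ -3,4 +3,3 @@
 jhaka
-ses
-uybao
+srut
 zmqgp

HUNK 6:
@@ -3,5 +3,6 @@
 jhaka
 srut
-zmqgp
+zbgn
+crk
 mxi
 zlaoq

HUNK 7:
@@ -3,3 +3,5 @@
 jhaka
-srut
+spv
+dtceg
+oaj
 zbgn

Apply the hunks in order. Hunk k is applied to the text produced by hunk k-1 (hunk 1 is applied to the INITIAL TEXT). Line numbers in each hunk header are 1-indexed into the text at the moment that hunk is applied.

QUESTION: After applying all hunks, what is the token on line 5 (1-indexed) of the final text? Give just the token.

Answer: dtceg

Derivation:
Hunk 1: at line 1 remove [vct,hqfh] add [xki,hpy,uepz] -> 7 lines: fhz wfmau xki hpy uepz zlaoq nmnkt
Hunk 2: at line 2 remove [xki,hpy] add [wku,rpnfa] -> 7 lines: fhz wfmau wku rpnfa uepz zlaoq nmnkt
Hunk 3: at line 2 remove [wku] add [jhaka,ses,uybao] -> 9 lines: fhz wfmau jhaka ses uybao rpnfa uepz zlaoq nmnkt
Hunk 4: at line 5 remove [rpnfa,uepz] add [zmqgp,mxi] -> 9 lines: fhz wfmau jhaka ses uybao zmqgp mxi zlaoq nmnkt
Hunk 5: at line 3 remove [ses,uybao] add [srut] -> 8 lines: fhz wfmau jhaka srut zmqgp mxi zlaoq nmnkt
Hunk 6: at line 3 remove [zmqgp] add [zbgn,crk] -> 9 lines: fhz wfmau jhaka srut zbgn crk mxi zlaoq nmnkt
Hunk 7: at line 3 remove [srut] add [spv,dtceg,oaj] -> 11 lines: fhz wfmau jhaka spv dtceg oaj zbgn crk mxi zlaoq nmnkt
Final line 5: dtceg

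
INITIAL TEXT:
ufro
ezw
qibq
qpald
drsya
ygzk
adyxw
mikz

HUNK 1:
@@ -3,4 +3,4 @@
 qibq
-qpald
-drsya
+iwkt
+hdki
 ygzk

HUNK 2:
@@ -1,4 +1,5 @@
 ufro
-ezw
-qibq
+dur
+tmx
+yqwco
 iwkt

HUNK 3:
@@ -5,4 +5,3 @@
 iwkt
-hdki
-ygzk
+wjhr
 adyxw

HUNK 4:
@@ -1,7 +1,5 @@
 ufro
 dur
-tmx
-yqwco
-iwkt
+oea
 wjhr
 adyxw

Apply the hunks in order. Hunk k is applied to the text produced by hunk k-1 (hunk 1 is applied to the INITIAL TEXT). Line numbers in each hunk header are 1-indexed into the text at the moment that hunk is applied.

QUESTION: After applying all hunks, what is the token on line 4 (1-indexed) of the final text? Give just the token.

Answer: wjhr

Derivation:
Hunk 1: at line 3 remove [qpald,drsya] add [iwkt,hdki] -> 8 lines: ufro ezw qibq iwkt hdki ygzk adyxw mikz
Hunk 2: at line 1 remove [ezw,qibq] add [dur,tmx,yqwco] -> 9 lines: ufro dur tmx yqwco iwkt hdki ygzk adyxw mikz
Hunk 3: at line 5 remove [hdki,ygzk] add [wjhr] -> 8 lines: ufro dur tmx yqwco iwkt wjhr adyxw mikz
Hunk 4: at line 1 remove [tmx,yqwco,iwkt] add [oea] -> 6 lines: ufro dur oea wjhr adyxw mikz
Final line 4: wjhr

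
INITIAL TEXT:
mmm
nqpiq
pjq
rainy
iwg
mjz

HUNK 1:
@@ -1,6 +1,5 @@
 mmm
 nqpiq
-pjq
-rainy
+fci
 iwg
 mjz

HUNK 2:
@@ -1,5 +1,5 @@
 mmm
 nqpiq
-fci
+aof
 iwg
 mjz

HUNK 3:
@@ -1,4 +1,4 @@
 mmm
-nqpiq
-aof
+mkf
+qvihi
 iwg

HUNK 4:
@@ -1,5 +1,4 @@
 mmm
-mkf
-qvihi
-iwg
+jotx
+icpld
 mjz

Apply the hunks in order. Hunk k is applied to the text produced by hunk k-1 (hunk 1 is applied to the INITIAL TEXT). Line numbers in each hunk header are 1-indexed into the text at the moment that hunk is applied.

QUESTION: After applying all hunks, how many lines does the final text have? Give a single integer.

Answer: 4

Derivation:
Hunk 1: at line 1 remove [pjq,rainy] add [fci] -> 5 lines: mmm nqpiq fci iwg mjz
Hunk 2: at line 1 remove [fci] add [aof] -> 5 lines: mmm nqpiq aof iwg mjz
Hunk 3: at line 1 remove [nqpiq,aof] add [mkf,qvihi] -> 5 lines: mmm mkf qvihi iwg mjz
Hunk 4: at line 1 remove [mkf,qvihi,iwg] add [jotx,icpld] -> 4 lines: mmm jotx icpld mjz
Final line count: 4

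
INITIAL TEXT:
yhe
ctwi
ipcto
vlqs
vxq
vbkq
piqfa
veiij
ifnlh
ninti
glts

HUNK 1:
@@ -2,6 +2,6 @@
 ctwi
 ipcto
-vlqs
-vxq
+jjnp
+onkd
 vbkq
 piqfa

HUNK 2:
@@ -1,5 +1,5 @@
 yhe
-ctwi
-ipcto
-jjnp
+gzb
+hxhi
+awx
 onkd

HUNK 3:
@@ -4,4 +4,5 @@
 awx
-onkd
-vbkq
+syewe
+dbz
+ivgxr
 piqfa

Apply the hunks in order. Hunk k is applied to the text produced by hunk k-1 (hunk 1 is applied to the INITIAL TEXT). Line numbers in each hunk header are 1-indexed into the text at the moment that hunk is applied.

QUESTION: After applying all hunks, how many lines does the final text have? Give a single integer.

Hunk 1: at line 2 remove [vlqs,vxq] add [jjnp,onkd] -> 11 lines: yhe ctwi ipcto jjnp onkd vbkq piqfa veiij ifnlh ninti glts
Hunk 2: at line 1 remove [ctwi,ipcto,jjnp] add [gzb,hxhi,awx] -> 11 lines: yhe gzb hxhi awx onkd vbkq piqfa veiij ifnlh ninti glts
Hunk 3: at line 4 remove [onkd,vbkq] add [syewe,dbz,ivgxr] -> 12 lines: yhe gzb hxhi awx syewe dbz ivgxr piqfa veiij ifnlh ninti glts
Final line count: 12

Answer: 12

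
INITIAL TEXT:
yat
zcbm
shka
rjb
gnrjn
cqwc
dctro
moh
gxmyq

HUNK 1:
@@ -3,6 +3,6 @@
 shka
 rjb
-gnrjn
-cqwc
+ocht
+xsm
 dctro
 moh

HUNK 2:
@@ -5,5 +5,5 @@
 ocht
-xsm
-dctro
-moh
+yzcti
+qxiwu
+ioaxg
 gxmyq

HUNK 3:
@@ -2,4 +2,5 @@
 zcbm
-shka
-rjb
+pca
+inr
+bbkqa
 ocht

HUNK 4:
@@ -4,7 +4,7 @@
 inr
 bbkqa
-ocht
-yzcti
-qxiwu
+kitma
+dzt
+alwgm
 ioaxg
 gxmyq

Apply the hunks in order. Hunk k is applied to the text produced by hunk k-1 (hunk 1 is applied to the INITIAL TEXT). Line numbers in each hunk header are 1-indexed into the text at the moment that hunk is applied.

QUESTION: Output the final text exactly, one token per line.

Answer: yat
zcbm
pca
inr
bbkqa
kitma
dzt
alwgm
ioaxg
gxmyq

Derivation:
Hunk 1: at line 3 remove [gnrjn,cqwc] add [ocht,xsm] -> 9 lines: yat zcbm shka rjb ocht xsm dctro moh gxmyq
Hunk 2: at line 5 remove [xsm,dctro,moh] add [yzcti,qxiwu,ioaxg] -> 9 lines: yat zcbm shka rjb ocht yzcti qxiwu ioaxg gxmyq
Hunk 3: at line 2 remove [shka,rjb] add [pca,inr,bbkqa] -> 10 lines: yat zcbm pca inr bbkqa ocht yzcti qxiwu ioaxg gxmyq
Hunk 4: at line 4 remove [ocht,yzcti,qxiwu] add [kitma,dzt,alwgm] -> 10 lines: yat zcbm pca inr bbkqa kitma dzt alwgm ioaxg gxmyq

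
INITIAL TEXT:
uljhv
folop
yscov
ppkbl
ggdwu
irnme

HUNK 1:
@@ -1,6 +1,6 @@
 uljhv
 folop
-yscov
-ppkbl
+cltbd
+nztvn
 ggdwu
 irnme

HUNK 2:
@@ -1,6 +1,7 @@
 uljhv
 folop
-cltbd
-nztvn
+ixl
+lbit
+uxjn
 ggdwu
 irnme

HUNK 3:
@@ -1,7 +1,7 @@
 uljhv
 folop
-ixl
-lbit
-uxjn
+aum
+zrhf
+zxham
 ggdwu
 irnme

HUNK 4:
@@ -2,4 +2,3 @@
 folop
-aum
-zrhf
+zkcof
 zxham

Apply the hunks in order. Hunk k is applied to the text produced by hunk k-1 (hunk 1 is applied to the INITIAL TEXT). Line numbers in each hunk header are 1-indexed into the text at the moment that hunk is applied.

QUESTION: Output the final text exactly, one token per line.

Hunk 1: at line 1 remove [yscov,ppkbl] add [cltbd,nztvn] -> 6 lines: uljhv folop cltbd nztvn ggdwu irnme
Hunk 2: at line 1 remove [cltbd,nztvn] add [ixl,lbit,uxjn] -> 7 lines: uljhv folop ixl lbit uxjn ggdwu irnme
Hunk 3: at line 1 remove [ixl,lbit,uxjn] add [aum,zrhf,zxham] -> 7 lines: uljhv folop aum zrhf zxham ggdwu irnme
Hunk 4: at line 2 remove [aum,zrhf] add [zkcof] -> 6 lines: uljhv folop zkcof zxham ggdwu irnme

Answer: uljhv
folop
zkcof
zxham
ggdwu
irnme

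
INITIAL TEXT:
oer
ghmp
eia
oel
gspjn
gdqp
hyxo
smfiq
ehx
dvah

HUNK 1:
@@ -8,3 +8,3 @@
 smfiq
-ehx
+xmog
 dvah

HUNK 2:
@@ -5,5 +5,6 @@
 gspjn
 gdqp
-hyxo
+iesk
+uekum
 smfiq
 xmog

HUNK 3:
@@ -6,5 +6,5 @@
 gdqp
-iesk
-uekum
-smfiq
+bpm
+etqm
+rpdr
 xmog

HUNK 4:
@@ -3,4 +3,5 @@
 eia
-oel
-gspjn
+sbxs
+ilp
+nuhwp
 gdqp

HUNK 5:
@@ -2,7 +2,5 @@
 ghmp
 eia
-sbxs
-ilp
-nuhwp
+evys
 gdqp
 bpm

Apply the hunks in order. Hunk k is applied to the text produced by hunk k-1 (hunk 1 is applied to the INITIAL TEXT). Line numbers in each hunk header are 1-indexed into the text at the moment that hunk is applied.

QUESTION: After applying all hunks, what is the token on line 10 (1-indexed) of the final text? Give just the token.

Hunk 1: at line 8 remove [ehx] add [xmog] -> 10 lines: oer ghmp eia oel gspjn gdqp hyxo smfiq xmog dvah
Hunk 2: at line 5 remove [hyxo] add [iesk,uekum] -> 11 lines: oer ghmp eia oel gspjn gdqp iesk uekum smfiq xmog dvah
Hunk 3: at line 6 remove [iesk,uekum,smfiq] add [bpm,etqm,rpdr] -> 11 lines: oer ghmp eia oel gspjn gdqp bpm etqm rpdr xmog dvah
Hunk 4: at line 3 remove [oel,gspjn] add [sbxs,ilp,nuhwp] -> 12 lines: oer ghmp eia sbxs ilp nuhwp gdqp bpm etqm rpdr xmog dvah
Hunk 5: at line 2 remove [sbxs,ilp,nuhwp] add [evys] -> 10 lines: oer ghmp eia evys gdqp bpm etqm rpdr xmog dvah
Final line 10: dvah

Answer: dvah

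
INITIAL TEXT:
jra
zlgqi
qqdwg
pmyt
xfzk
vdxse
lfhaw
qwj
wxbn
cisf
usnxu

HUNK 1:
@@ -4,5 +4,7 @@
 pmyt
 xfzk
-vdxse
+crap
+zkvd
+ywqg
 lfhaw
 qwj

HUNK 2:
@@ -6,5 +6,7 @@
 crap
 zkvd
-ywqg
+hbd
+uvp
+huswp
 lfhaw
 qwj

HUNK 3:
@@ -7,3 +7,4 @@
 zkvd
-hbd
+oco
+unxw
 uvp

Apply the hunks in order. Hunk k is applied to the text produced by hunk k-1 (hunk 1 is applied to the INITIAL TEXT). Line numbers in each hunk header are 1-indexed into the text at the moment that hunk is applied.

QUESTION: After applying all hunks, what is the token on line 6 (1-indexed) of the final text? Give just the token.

Hunk 1: at line 4 remove [vdxse] add [crap,zkvd,ywqg] -> 13 lines: jra zlgqi qqdwg pmyt xfzk crap zkvd ywqg lfhaw qwj wxbn cisf usnxu
Hunk 2: at line 6 remove [ywqg] add [hbd,uvp,huswp] -> 15 lines: jra zlgqi qqdwg pmyt xfzk crap zkvd hbd uvp huswp lfhaw qwj wxbn cisf usnxu
Hunk 3: at line 7 remove [hbd] add [oco,unxw] -> 16 lines: jra zlgqi qqdwg pmyt xfzk crap zkvd oco unxw uvp huswp lfhaw qwj wxbn cisf usnxu
Final line 6: crap

Answer: crap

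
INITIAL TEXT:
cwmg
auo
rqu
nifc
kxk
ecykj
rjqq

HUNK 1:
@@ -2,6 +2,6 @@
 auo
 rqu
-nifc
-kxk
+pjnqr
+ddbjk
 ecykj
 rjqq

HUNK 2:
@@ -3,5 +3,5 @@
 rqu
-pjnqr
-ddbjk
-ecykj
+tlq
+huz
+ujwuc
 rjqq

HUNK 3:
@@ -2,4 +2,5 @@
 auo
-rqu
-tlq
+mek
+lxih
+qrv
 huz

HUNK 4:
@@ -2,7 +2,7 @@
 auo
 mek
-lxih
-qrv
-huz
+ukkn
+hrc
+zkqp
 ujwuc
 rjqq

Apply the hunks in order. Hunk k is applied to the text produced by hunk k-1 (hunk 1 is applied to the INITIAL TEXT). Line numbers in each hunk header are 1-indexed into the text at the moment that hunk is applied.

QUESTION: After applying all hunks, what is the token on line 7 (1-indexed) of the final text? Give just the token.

Answer: ujwuc

Derivation:
Hunk 1: at line 2 remove [nifc,kxk] add [pjnqr,ddbjk] -> 7 lines: cwmg auo rqu pjnqr ddbjk ecykj rjqq
Hunk 2: at line 3 remove [pjnqr,ddbjk,ecykj] add [tlq,huz,ujwuc] -> 7 lines: cwmg auo rqu tlq huz ujwuc rjqq
Hunk 3: at line 2 remove [rqu,tlq] add [mek,lxih,qrv] -> 8 lines: cwmg auo mek lxih qrv huz ujwuc rjqq
Hunk 4: at line 2 remove [lxih,qrv,huz] add [ukkn,hrc,zkqp] -> 8 lines: cwmg auo mek ukkn hrc zkqp ujwuc rjqq
Final line 7: ujwuc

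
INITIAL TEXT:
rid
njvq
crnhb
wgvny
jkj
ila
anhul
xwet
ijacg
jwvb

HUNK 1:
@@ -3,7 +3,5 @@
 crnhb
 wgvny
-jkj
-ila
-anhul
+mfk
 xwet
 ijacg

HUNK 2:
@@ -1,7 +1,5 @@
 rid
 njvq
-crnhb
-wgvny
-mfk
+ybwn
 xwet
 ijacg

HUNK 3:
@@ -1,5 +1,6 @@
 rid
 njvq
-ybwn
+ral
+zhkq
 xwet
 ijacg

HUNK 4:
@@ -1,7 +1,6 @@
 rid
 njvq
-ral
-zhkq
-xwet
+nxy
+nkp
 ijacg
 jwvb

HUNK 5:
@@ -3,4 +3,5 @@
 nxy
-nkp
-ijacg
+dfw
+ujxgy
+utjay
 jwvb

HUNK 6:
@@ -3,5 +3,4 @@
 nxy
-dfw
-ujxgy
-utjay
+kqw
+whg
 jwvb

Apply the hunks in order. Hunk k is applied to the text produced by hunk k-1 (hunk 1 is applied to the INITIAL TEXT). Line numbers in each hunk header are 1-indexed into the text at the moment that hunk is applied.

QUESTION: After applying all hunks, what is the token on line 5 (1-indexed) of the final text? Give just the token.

Answer: whg

Derivation:
Hunk 1: at line 3 remove [jkj,ila,anhul] add [mfk] -> 8 lines: rid njvq crnhb wgvny mfk xwet ijacg jwvb
Hunk 2: at line 1 remove [crnhb,wgvny,mfk] add [ybwn] -> 6 lines: rid njvq ybwn xwet ijacg jwvb
Hunk 3: at line 1 remove [ybwn] add [ral,zhkq] -> 7 lines: rid njvq ral zhkq xwet ijacg jwvb
Hunk 4: at line 1 remove [ral,zhkq,xwet] add [nxy,nkp] -> 6 lines: rid njvq nxy nkp ijacg jwvb
Hunk 5: at line 3 remove [nkp,ijacg] add [dfw,ujxgy,utjay] -> 7 lines: rid njvq nxy dfw ujxgy utjay jwvb
Hunk 6: at line 3 remove [dfw,ujxgy,utjay] add [kqw,whg] -> 6 lines: rid njvq nxy kqw whg jwvb
Final line 5: whg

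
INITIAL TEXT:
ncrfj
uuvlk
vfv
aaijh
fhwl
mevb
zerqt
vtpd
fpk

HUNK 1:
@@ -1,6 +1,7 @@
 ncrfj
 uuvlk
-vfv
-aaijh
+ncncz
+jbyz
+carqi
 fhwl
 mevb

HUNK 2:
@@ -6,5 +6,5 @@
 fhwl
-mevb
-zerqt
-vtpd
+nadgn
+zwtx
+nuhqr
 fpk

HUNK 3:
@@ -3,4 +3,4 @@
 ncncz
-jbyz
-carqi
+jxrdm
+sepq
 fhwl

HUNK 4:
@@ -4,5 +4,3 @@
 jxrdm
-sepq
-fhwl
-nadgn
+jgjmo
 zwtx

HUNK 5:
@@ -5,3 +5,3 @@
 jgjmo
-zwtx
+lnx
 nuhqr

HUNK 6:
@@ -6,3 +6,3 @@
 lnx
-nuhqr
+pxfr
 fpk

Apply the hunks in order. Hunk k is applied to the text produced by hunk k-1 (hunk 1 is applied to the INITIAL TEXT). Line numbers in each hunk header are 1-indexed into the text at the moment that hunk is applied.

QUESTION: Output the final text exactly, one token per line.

Hunk 1: at line 1 remove [vfv,aaijh] add [ncncz,jbyz,carqi] -> 10 lines: ncrfj uuvlk ncncz jbyz carqi fhwl mevb zerqt vtpd fpk
Hunk 2: at line 6 remove [mevb,zerqt,vtpd] add [nadgn,zwtx,nuhqr] -> 10 lines: ncrfj uuvlk ncncz jbyz carqi fhwl nadgn zwtx nuhqr fpk
Hunk 3: at line 3 remove [jbyz,carqi] add [jxrdm,sepq] -> 10 lines: ncrfj uuvlk ncncz jxrdm sepq fhwl nadgn zwtx nuhqr fpk
Hunk 4: at line 4 remove [sepq,fhwl,nadgn] add [jgjmo] -> 8 lines: ncrfj uuvlk ncncz jxrdm jgjmo zwtx nuhqr fpk
Hunk 5: at line 5 remove [zwtx] add [lnx] -> 8 lines: ncrfj uuvlk ncncz jxrdm jgjmo lnx nuhqr fpk
Hunk 6: at line 6 remove [nuhqr] add [pxfr] -> 8 lines: ncrfj uuvlk ncncz jxrdm jgjmo lnx pxfr fpk

Answer: ncrfj
uuvlk
ncncz
jxrdm
jgjmo
lnx
pxfr
fpk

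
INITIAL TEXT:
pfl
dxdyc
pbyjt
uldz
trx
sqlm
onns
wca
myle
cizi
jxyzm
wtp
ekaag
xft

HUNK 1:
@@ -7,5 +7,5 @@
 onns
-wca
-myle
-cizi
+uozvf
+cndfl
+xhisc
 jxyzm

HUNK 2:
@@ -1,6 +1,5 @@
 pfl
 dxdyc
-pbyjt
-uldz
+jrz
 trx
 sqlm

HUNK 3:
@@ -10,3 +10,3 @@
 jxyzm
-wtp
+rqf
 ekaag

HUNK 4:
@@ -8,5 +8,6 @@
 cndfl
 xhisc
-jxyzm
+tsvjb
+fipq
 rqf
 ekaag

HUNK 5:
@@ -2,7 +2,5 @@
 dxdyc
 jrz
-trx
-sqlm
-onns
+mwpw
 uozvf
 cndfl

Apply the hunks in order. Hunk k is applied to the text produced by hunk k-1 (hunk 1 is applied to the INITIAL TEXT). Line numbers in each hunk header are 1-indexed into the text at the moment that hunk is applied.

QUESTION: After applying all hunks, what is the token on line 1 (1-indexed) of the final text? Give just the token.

Answer: pfl

Derivation:
Hunk 1: at line 7 remove [wca,myle,cizi] add [uozvf,cndfl,xhisc] -> 14 lines: pfl dxdyc pbyjt uldz trx sqlm onns uozvf cndfl xhisc jxyzm wtp ekaag xft
Hunk 2: at line 1 remove [pbyjt,uldz] add [jrz] -> 13 lines: pfl dxdyc jrz trx sqlm onns uozvf cndfl xhisc jxyzm wtp ekaag xft
Hunk 3: at line 10 remove [wtp] add [rqf] -> 13 lines: pfl dxdyc jrz trx sqlm onns uozvf cndfl xhisc jxyzm rqf ekaag xft
Hunk 4: at line 8 remove [jxyzm] add [tsvjb,fipq] -> 14 lines: pfl dxdyc jrz trx sqlm onns uozvf cndfl xhisc tsvjb fipq rqf ekaag xft
Hunk 5: at line 2 remove [trx,sqlm,onns] add [mwpw] -> 12 lines: pfl dxdyc jrz mwpw uozvf cndfl xhisc tsvjb fipq rqf ekaag xft
Final line 1: pfl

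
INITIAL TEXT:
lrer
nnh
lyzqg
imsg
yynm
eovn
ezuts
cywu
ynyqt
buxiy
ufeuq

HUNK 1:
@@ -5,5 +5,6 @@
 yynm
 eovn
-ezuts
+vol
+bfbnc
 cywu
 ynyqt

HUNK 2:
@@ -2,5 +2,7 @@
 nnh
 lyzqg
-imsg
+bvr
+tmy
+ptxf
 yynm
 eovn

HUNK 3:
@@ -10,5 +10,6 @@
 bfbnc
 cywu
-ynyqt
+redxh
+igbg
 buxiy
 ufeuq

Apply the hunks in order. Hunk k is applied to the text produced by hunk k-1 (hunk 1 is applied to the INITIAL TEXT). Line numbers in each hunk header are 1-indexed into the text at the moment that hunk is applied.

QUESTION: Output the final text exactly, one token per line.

Hunk 1: at line 5 remove [ezuts] add [vol,bfbnc] -> 12 lines: lrer nnh lyzqg imsg yynm eovn vol bfbnc cywu ynyqt buxiy ufeuq
Hunk 2: at line 2 remove [imsg] add [bvr,tmy,ptxf] -> 14 lines: lrer nnh lyzqg bvr tmy ptxf yynm eovn vol bfbnc cywu ynyqt buxiy ufeuq
Hunk 3: at line 10 remove [ynyqt] add [redxh,igbg] -> 15 lines: lrer nnh lyzqg bvr tmy ptxf yynm eovn vol bfbnc cywu redxh igbg buxiy ufeuq

Answer: lrer
nnh
lyzqg
bvr
tmy
ptxf
yynm
eovn
vol
bfbnc
cywu
redxh
igbg
buxiy
ufeuq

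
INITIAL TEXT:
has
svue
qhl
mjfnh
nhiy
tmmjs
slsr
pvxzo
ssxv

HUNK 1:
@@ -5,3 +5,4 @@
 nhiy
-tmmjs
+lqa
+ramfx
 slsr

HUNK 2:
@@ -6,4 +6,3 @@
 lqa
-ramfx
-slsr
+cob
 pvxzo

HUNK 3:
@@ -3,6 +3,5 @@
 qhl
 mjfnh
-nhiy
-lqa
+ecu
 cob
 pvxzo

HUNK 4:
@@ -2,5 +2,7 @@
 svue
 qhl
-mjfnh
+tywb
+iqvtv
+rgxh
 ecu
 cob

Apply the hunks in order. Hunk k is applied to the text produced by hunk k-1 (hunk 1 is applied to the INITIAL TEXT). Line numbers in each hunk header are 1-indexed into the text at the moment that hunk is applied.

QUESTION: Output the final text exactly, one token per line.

Hunk 1: at line 5 remove [tmmjs] add [lqa,ramfx] -> 10 lines: has svue qhl mjfnh nhiy lqa ramfx slsr pvxzo ssxv
Hunk 2: at line 6 remove [ramfx,slsr] add [cob] -> 9 lines: has svue qhl mjfnh nhiy lqa cob pvxzo ssxv
Hunk 3: at line 3 remove [nhiy,lqa] add [ecu] -> 8 lines: has svue qhl mjfnh ecu cob pvxzo ssxv
Hunk 4: at line 2 remove [mjfnh] add [tywb,iqvtv,rgxh] -> 10 lines: has svue qhl tywb iqvtv rgxh ecu cob pvxzo ssxv

Answer: has
svue
qhl
tywb
iqvtv
rgxh
ecu
cob
pvxzo
ssxv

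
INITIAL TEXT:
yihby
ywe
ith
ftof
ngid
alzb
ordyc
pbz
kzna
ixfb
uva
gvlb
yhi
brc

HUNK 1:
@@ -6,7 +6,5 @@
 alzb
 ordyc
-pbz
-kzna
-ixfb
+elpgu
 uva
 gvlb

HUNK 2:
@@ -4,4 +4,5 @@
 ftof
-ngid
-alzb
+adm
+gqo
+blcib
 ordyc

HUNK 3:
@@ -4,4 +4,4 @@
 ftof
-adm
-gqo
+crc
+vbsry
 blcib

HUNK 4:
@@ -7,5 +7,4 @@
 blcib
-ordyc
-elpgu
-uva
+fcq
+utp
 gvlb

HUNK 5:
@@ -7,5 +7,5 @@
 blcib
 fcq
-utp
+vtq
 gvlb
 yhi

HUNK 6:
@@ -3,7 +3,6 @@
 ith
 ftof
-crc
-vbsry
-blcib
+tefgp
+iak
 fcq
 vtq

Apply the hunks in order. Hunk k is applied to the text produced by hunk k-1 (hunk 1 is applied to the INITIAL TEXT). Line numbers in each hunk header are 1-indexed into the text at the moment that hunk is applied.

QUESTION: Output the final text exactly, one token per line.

Hunk 1: at line 6 remove [pbz,kzna,ixfb] add [elpgu] -> 12 lines: yihby ywe ith ftof ngid alzb ordyc elpgu uva gvlb yhi brc
Hunk 2: at line 4 remove [ngid,alzb] add [adm,gqo,blcib] -> 13 lines: yihby ywe ith ftof adm gqo blcib ordyc elpgu uva gvlb yhi brc
Hunk 3: at line 4 remove [adm,gqo] add [crc,vbsry] -> 13 lines: yihby ywe ith ftof crc vbsry blcib ordyc elpgu uva gvlb yhi brc
Hunk 4: at line 7 remove [ordyc,elpgu,uva] add [fcq,utp] -> 12 lines: yihby ywe ith ftof crc vbsry blcib fcq utp gvlb yhi brc
Hunk 5: at line 7 remove [utp] add [vtq] -> 12 lines: yihby ywe ith ftof crc vbsry blcib fcq vtq gvlb yhi brc
Hunk 6: at line 3 remove [crc,vbsry,blcib] add [tefgp,iak] -> 11 lines: yihby ywe ith ftof tefgp iak fcq vtq gvlb yhi brc

Answer: yihby
ywe
ith
ftof
tefgp
iak
fcq
vtq
gvlb
yhi
brc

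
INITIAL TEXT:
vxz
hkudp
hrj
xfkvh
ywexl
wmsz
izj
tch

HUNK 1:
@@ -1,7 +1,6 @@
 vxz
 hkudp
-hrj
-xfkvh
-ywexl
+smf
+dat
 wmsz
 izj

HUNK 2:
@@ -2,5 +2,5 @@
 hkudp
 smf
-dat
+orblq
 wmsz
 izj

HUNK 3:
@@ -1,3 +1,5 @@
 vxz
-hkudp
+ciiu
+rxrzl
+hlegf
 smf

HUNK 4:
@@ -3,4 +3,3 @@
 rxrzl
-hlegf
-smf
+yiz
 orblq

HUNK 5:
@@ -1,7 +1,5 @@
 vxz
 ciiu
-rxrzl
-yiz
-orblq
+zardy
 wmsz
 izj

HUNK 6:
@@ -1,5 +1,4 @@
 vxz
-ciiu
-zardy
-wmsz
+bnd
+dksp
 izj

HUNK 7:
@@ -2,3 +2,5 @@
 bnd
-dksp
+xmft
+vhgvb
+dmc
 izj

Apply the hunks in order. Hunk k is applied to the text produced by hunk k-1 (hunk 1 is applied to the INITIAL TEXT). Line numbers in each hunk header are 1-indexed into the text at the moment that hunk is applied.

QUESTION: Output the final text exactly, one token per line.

Hunk 1: at line 1 remove [hrj,xfkvh,ywexl] add [smf,dat] -> 7 lines: vxz hkudp smf dat wmsz izj tch
Hunk 2: at line 2 remove [dat] add [orblq] -> 7 lines: vxz hkudp smf orblq wmsz izj tch
Hunk 3: at line 1 remove [hkudp] add [ciiu,rxrzl,hlegf] -> 9 lines: vxz ciiu rxrzl hlegf smf orblq wmsz izj tch
Hunk 4: at line 3 remove [hlegf,smf] add [yiz] -> 8 lines: vxz ciiu rxrzl yiz orblq wmsz izj tch
Hunk 5: at line 1 remove [rxrzl,yiz,orblq] add [zardy] -> 6 lines: vxz ciiu zardy wmsz izj tch
Hunk 6: at line 1 remove [ciiu,zardy,wmsz] add [bnd,dksp] -> 5 lines: vxz bnd dksp izj tch
Hunk 7: at line 2 remove [dksp] add [xmft,vhgvb,dmc] -> 7 lines: vxz bnd xmft vhgvb dmc izj tch

Answer: vxz
bnd
xmft
vhgvb
dmc
izj
tch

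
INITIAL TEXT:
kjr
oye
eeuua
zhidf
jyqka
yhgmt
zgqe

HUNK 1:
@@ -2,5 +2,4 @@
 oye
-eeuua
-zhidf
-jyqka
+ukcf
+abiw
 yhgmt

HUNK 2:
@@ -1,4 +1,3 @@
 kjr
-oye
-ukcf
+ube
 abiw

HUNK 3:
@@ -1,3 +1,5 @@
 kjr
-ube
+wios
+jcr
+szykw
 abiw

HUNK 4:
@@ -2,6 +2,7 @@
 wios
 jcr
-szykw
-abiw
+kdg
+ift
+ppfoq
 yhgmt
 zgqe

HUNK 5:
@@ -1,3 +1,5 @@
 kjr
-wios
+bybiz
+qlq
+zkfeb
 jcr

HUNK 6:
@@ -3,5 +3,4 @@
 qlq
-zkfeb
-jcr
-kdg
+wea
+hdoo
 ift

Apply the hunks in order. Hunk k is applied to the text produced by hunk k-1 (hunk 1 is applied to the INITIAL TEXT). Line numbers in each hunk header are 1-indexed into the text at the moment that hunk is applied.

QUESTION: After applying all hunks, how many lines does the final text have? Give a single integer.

Hunk 1: at line 2 remove [eeuua,zhidf,jyqka] add [ukcf,abiw] -> 6 lines: kjr oye ukcf abiw yhgmt zgqe
Hunk 2: at line 1 remove [oye,ukcf] add [ube] -> 5 lines: kjr ube abiw yhgmt zgqe
Hunk 3: at line 1 remove [ube] add [wios,jcr,szykw] -> 7 lines: kjr wios jcr szykw abiw yhgmt zgqe
Hunk 4: at line 2 remove [szykw,abiw] add [kdg,ift,ppfoq] -> 8 lines: kjr wios jcr kdg ift ppfoq yhgmt zgqe
Hunk 5: at line 1 remove [wios] add [bybiz,qlq,zkfeb] -> 10 lines: kjr bybiz qlq zkfeb jcr kdg ift ppfoq yhgmt zgqe
Hunk 6: at line 3 remove [zkfeb,jcr,kdg] add [wea,hdoo] -> 9 lines: kjr bybiz qlq wea hdoo ift ppfoq yhgmt zgqe
Final line count: 9

Answer: 9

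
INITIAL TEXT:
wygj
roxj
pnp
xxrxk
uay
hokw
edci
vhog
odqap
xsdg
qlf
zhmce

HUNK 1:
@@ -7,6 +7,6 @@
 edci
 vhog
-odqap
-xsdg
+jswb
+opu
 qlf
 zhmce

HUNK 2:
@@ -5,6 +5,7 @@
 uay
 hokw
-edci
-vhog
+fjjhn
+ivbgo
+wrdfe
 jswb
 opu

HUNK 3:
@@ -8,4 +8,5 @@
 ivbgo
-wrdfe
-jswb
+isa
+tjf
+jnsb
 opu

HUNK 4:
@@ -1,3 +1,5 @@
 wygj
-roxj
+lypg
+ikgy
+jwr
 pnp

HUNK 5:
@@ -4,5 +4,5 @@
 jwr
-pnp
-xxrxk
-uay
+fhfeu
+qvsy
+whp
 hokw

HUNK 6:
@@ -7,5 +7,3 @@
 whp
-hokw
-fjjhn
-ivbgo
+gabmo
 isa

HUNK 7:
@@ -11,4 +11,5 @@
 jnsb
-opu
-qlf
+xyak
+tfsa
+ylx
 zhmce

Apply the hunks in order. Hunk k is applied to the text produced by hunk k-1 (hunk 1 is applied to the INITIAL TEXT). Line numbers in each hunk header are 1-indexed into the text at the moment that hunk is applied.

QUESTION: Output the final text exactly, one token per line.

Answer: wygj
lypg
ikgy
jwr
fhfeu
qvsy
whp
gabmo
isa
tjf
jnsb
xyak
tfsa
ylx
zhmce

Derivation:
Hunk 1: at line 7 remove [odqap,xsdg] add [jswb,opu] -> 12 lines: wygj roxj pnp xxrxk uay hokw edci vhog jswb opu qlf zhmce
Hunk 2: at line 5 remove [edci,vhog] add [fjjhn,ivbgo,wrdfe] -> 13 lines: wygj roxj pnp xxrxk uay hokw fjjhn ivbgo wrdfe jswb opu qlf zhmce
Hunk 3: at line 8 remove [wrdfe,jswb] add [isa,tjf,jnsb] -> 14 lines: wygj roxj pnp xxrxk uay hokw fjjhn ivbgo isa tjf jnsb opu qlf zhmce
Hunk 4: at line 1 remove [roxj] add [lypg,ikgy,jwr] -> 16 lines: wygj lypg ikgy jwr pnp xxrxk uay hokw fjjhn ivbgo isa tjf jnsb opu qlf zhmce
Hunk 5: at line 4 remove [pnp,xxrxk,uay] add [fhfeu,qvsy,whp] -> 16 lines: wygj lypg ikgy jwr fhfeu qvsy whp hokw fjjhn ivbgo isa tjf jnsb opu qlf zhmce
Hunk 6: at line 7 remove [hokw,fjjhn,ivbgo] add [gabmo] -> 14 lines: wygj lypg ikgy jwr fhfeu qvsy whp gabmo isa tjf jnsb opu qlf zhmce
Hunk 7: at line 11 remove [opu,qlf] add [xyak,tfsa,ylx] -> 15 lines: wygj lypg ikgy jwr fhfeu qvsy whp gabmo isa tjf jnsb xyak tfsa ylx zhmce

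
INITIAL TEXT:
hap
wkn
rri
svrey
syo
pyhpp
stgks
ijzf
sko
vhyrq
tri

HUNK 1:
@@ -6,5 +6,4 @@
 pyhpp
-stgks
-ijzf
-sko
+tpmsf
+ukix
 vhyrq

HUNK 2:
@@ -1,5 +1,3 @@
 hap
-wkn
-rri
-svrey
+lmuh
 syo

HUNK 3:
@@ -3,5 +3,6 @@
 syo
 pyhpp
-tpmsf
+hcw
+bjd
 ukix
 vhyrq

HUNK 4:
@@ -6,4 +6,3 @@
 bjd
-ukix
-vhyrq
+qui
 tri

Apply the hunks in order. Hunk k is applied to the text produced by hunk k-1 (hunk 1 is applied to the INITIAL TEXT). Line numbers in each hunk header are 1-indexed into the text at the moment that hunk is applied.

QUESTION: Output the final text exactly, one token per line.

Hunk 1: at line 6 remove [stgks,ijzf,sko] add [tpmsf,ukix] -> 10 lines: hap wkn rri svrey syo pyhpp tpmsf ukix vhyrq tri
Hunk 2: at line 1 remove [wkn,rri,svrey] add [lmuh] -> 8 lines: hap lmuh syo pyhpp tpmsf ukix vhyrq tri
Hunk 3: at line 3 remove [tpmsf] add [hcw,bjd] -> 9 lines: hap lmuh syo pyhpp hcw bjd ukix vhyrq tri
Hunk 4: at line 6 remove [ukix,vhyrq] add [qui] -> 8 lines: hap lmuh syo pyhpp hcw bjd qui tri

Answer: hap
lmuh
syo
pyhpp
hcw
bjd
qui
tri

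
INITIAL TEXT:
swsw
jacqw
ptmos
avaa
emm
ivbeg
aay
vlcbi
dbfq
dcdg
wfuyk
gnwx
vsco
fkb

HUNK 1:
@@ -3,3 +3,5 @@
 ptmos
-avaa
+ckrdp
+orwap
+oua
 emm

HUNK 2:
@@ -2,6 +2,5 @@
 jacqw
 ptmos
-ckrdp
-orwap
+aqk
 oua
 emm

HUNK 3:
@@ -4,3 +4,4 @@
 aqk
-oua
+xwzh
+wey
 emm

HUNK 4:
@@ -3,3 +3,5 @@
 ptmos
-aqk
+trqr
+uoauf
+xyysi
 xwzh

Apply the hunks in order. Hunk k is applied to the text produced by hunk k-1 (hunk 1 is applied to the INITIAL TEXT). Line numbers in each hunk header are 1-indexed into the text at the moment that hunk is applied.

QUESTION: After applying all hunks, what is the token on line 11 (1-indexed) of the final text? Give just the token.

Hunk 1: at line 3 remove [avaa] add [ckrdp,orwap,oua] -> 16 lines: swsw jacqw ptmos ckrdp orwap oua emm ivbeg aay vlcbi dbfq dcdg wfuyk gnwx vsco fkb
Hunk 2: at line 2 remove [ckrdp,orwap] add [aqk] -> 15 lines: swsw jacqw ptmos aqk oua emm ivbeg aay vlcbi dbfq dcdg wfuyk gnwx vsco fkb
Hunk 3: at line 4 remove [oua] add [xwzh,wey] -> 16 lines: swsw jacqw ptmos aqk xwzh wey emm ivbeg aay vlcbi dbfq dcdg wfuyk gnwx vsco fkb
Hunk 4: at line 3 remove [aqk] add [trqr,uoauf,xyysi] -> 18 lines: swsw jacqw ptmos trqr uoauf xyysi xwzh wey emm ivbeg aay vlcbi dbfq dcdg wfuyk gnwx vsco fkb
Final line 11: aay

Answer: aay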